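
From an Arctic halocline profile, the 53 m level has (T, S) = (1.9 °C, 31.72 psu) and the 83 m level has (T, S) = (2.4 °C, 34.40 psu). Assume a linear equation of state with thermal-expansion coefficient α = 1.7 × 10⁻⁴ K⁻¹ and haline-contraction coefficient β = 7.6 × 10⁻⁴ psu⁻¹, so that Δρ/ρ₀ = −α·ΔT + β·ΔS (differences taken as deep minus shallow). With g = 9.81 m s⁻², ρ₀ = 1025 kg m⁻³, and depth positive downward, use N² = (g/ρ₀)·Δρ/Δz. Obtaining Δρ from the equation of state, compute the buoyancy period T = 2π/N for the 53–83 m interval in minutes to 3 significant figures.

4.15 min

ΔT = +0.5 K, ΔS = +2.68 psu (deep − shallow).
Δρ/ρ₀ = −αΔT + βΔS = -8.50 × 10⁻⁵ + 2.0368 × 10⁻³ = 1.9518 × 10⁻³, so Δρ ≈ 2.001 kg m⁻³.
N² = (g/ρ₀)·Δρ/Δz = g·(Δρ/ρ₀)/Δz = 9.81 × 1.9518 × 10⁻³ / 30 = 6.3824 × 10⁻⁴ s⁻².
N = √(6.3824 × 10⁻⁴) = 0.025263 rad s⁻¹ → T = 2π/N = 248.71 s = 4.1452 min ≈ 4.15 min.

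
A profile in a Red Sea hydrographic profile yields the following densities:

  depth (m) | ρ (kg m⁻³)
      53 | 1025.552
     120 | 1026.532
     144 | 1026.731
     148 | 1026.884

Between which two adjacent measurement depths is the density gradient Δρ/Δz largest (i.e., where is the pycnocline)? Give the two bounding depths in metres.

144–148 m

Compute the density gradient over each adjacent pair:
  53–120 m: Δρ/Δz = 0.980/67 = 0.015 kg m⁻⁴
  120–144 m: Δρ/Δz = 0.199/24 = 8.3 × 10⁻³ kg m⁻⁴
  144–148 m: Δρ/Δz = 0.153/4 = 0.038 kg m⁻⁴
The largest gradient is in the 144–148 m interval — the pycnocline.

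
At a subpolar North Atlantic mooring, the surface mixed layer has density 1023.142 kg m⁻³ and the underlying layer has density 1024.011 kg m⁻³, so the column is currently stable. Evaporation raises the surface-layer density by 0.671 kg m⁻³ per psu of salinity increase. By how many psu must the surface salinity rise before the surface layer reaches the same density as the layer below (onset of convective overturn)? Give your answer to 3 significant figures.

1.30 psu

Density deficit of the surface layer: 1024.011 − 1023.142 = 0.869 kg m⁻³.
Required change = 0.869 / 0.671 = 1.30 psu.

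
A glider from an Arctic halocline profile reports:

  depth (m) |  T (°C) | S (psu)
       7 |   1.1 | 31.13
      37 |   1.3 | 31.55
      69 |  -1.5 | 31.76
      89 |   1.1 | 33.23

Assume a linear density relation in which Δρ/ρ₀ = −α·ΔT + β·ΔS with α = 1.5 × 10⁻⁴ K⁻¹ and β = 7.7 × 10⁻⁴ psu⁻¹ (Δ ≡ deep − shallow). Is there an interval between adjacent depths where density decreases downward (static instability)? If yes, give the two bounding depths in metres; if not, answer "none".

Evaluate Δρ/ρ₀ = −αΔT + βΔS across each adjacent pair:
  7–37 m: −αΔT+βΔS = −(1.5 × 10⁻⁴)(+0.2)+(7.7 × 10⁻⁴)(+0.42) = 2.9 × 10⁻⁴ → stable
  37–69 m: −αΔT+βΔS = −(1.5 × 10⁻⁴)(-2.8)+(7.7 × 10⁻⁴)(+0.21) = 5.8 × 10⁻⁴ → stable
  69–89 m: −αΔT+βΔS = −(1.5 × 10⁻⁴)(+2.6)+(7.7 × 10⁻⁴)(+1.47) = 7.4 × 10⁻⁴ → stable
Every interval has Δρ > 0: the column is stably stratified throughout.

none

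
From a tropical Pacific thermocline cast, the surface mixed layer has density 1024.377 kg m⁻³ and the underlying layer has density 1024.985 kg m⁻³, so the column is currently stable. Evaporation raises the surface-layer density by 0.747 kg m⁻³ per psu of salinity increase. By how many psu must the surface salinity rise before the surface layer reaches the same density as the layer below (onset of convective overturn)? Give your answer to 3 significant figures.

Density deficit of the surface layer: 1024.985 − 1024.377 = 0.608 kg m⁻³.
Required change = 0.608 / 0.747 = 0.814 psu.

0.814 psu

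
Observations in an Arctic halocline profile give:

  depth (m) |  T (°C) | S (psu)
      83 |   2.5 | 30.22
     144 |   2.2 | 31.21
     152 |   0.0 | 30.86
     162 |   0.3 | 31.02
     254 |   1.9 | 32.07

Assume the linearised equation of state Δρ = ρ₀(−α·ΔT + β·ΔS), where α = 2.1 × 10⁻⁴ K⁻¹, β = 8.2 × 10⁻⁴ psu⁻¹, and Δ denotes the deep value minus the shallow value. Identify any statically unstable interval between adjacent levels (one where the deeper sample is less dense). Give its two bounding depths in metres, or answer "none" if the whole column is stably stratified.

none

Evaluate Δρ/ρ₀ = −αΔT + βΔS across each adjacent pair:
  83–144 m: −αΔT+βΔS = −(2.1 × 10⁻⁴)(-0.3)+(8.2 × 10⁻⁴)(+0.99) = 8.7 × 10⁻⁴ → stable
  144–152 m: −αΔT+βΔS = −(2.1 × 10⁻⁴)(-2.2)+(8.2 × 10⁻⁴)(-0.35) = 1.8 × 10⁻⁴ → stable
  152–162 m: −αΔT+βΔS = −(2.1 × 10⁻⁴)(+0.3)+(8.2 × 10⁻⁴)(+0.16) = 6.8 × 10⁻⁵ → stable
  162–254 m: −αΔT+βΔS = −(2.1 × 10⁻⁴)(+1.6)+(8.2 × 10⁻⁴)(+1.05) = 5.2 × 10⁻⁴ → stable
Every interval has Δρ > 0: the column is stably stratified throughout.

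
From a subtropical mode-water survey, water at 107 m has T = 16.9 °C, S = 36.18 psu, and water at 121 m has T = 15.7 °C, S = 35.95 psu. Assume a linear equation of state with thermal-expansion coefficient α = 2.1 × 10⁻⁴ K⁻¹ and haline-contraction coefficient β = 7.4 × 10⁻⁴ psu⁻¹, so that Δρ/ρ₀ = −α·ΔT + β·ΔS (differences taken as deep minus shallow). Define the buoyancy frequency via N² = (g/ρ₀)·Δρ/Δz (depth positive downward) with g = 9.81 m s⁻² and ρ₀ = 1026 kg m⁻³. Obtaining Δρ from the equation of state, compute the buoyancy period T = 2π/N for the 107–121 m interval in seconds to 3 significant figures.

ΔT = -1.2 K, ΔS = -0.23 psu (deep − shallow).
Δρ/ρ₀ = −αΔT + βΔS = 2.52 × 10⁻⁴ − 1.702 × 10⁻⁴ = 8.18 × 10⁻⁵, so Δρ ≈ 0.08393 kg m⁻³.
N² = (g/ρ₀)·Δρ/Δz = g·(Δρ/ρ₀)/Δz = 9.81 × 8.18 × 10⁻⁵ / 14 = 5.7318 × 10⁻⁵ s⁻².
N = √(5.7318 × 10⁻⁵) = 7.5709 × 10⁻³ rad s⁻¹ → T = 2π/N = 829.91 s ≈ 830 s.

830 s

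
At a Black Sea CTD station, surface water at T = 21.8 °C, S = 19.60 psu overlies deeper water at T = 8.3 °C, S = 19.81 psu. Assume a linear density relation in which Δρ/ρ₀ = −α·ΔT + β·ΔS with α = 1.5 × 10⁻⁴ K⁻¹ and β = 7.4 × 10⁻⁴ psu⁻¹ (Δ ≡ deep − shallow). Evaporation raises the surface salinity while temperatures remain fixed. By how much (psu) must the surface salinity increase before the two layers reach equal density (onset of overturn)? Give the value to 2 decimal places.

2.95 psu

Neutral buoyancy requires −α(T_deep − T_surf) + β(S_deep − S_surf′) = 0.
S_surf′ = S_deep − (α/β)·ΔT = 19.81 − (1.5 × 10⁻⁴/7.4 × 10⁻⁴)·(-13.5) = 22.5465 psu.
Increase required: 22.5465 − 19.60 = 2.9465 psu.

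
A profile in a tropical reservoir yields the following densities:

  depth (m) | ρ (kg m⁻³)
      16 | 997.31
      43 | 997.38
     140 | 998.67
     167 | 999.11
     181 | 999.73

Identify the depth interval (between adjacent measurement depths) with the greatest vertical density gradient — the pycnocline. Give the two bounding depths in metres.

167–181 m

Compute the density gradient over each adjacent pair:
  16–43 m: Δρ/Δz = 0.07/27 = 2.6 × 10⁻³ kg m⁻⁴
  43–140 m: Δρ/Δz = 1.29/97 = 0.013 kg m⁻⁴
  140–167 m: Δρ/Δz = 0.44/27 = 0.016 kg m⁻⁴
  167–181 m: Δρ/Δz = 0.62/14 = 0.044 kg m⁻⁴
The largest gradient is in the 167–181 m interval — the pycnocline.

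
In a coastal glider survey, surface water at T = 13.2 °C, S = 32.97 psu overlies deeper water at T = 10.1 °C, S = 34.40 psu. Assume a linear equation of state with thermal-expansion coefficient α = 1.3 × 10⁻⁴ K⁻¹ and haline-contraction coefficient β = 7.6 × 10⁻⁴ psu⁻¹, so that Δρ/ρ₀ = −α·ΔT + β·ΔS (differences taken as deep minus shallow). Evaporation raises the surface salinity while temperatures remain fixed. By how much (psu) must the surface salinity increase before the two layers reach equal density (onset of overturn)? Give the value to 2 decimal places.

1.96 psu

Neutral buoyancy requires −α(T_deep − T_surf) + β(S_deep − S_surf′) = 0.
S_surf′ = S_deep − (α/β)·ΔT = 34.40 − (1.3 × 10⁻⁴/7.6 × 10⁻⁴)·(-3.1) = 34.9303 psu.
Increase required: 34.9303 − 32.97 = 1.9603 psu.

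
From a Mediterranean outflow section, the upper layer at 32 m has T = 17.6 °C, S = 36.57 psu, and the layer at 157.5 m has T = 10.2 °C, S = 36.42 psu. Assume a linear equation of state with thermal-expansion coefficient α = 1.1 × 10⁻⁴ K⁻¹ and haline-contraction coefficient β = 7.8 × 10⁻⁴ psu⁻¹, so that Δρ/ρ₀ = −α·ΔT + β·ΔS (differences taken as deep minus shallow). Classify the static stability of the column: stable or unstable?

ΔT = 10.2 − 17.6 = -7.4 K and ΔS = 36.42 − 36.57 = -0.15 psu (deep − shallow).
−αΔT = 8.14 × 10⁻⁴; βΔS = -1.17 × 10⁻⁴; sum Δρ/ρ₀ = 6.97 × 10⁻⁴.
Δρ/ρ₀ > 0, so Δρ > 0: deeper water is denser → statically stable.

stable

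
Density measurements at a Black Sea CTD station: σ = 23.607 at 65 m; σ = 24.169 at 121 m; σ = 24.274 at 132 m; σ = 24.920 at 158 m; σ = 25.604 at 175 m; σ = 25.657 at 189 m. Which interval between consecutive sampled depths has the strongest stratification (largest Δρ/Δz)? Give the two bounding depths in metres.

158–175 m

Compute the density gradient over each adjacent pair:
  65–121 m: Δρ/Δz = 0.562/56 = 0.010 kg m⁻⁴
  121–132 m: Δρ/Δz = 0.105/11 = 9.5 × 10⁻³ kg m⁻⁴
  132–158 m: Δρ/Δz = 0.646/26 = 0.025 kg m⁻⁴
  158–175 m: Δρ/Δz = 0.684/17 = 0.040 kg m⁻⁴
  175–189 m: Δρ/Δz = 0.053/14 = 3.8 × 10⁻³ kg m⁻⁴
The largest gradient is in the 158–175 m interval — the pycnocline.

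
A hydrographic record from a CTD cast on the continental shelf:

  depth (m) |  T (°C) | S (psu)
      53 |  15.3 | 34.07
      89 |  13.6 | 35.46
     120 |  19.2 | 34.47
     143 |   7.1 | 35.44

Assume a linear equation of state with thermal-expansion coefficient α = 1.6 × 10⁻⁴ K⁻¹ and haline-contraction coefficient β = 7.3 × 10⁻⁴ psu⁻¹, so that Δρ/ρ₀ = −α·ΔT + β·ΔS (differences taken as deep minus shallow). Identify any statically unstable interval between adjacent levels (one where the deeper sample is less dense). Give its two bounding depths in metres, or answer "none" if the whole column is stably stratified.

89–120 m

Evaluate Δρ/ρ₀ = −αΔT + βΔS across each adjacent pair:
  53–89 m: −αΔT+βΔS = −(1.6 × 10⁻⁴)(-1.7)+(7.3 × 10⁻⁴)(+1.39) = 1.3 × 10⁻³ → stable
  89–120 m: −αΔT+βΔS = −(1.6 × 10⁻⁴)(+5.6)+(7.3 × 10⁻⁴)(-0.99) = -1.6 × 10⁻³ → UNSTABLE
  120–143 m: −αΔT+βΔS = −(1.6 × 10⁻⁴)(-12.1)+(7.3 × 10⁻⁴)(+0.97) = 2.6 × 10⁻³ → stable
The 89–120 m interval has Δρ < 0: lighter water underlies denser water.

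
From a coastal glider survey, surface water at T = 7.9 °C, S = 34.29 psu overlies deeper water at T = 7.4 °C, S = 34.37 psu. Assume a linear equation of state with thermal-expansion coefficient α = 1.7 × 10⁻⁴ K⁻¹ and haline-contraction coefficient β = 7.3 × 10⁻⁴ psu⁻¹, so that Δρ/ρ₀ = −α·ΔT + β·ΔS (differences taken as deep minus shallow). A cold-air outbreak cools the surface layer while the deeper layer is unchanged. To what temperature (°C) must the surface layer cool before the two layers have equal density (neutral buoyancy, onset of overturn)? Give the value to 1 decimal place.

7.1 °C

Neutral buoyancy requires Δρ = 0, i.e. −α(T_deep − T_surf′) + β(S_deep − S_surf) = 0.
T_surf′ = T_deep − (β/α)·ΔS = 7.4 − (7.3 × 10⁻⁴/1.7 × 10⁻⁴)·(+0.08) = 7.056 °C.
Cooling required: 7.9 − (7.056) = 0.844 °C.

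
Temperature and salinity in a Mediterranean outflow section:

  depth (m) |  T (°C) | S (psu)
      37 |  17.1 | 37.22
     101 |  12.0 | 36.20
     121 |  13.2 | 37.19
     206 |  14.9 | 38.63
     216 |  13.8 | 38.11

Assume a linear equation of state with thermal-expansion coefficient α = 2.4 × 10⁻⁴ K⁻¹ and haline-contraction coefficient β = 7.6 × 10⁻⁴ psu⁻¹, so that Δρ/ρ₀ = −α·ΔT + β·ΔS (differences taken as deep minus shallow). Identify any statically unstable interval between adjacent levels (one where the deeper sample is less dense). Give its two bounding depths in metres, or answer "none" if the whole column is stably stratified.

Evaluate Δρ/ρ₀ = −αΔT + βΔS across each adjacent pair:
  37–101 m: −αΔT+βΔS = −(2.4 × 10⁻⁴)(-5.1)+(7.6 × 10⁻⁴)(-1.02) = 4.5 × 10⁻⁴ → stable
  101–121 m: −αΔT+βΔS = −(2.4 × 10⁻⁴)(+1.2)+(7.6 × 10⁻⁴)(+0.99) = 4.6 × 10⁻⁴ → stable
  121–206 m: −αΔT+βΔS = −(2.4 × 10⁻⁴)(+1.7)+(7.6 × 10⁻⁴)(+1.44) = 6.9 × 10⁻⁴ → stable
  206–216 m: −αΔT+βΔS = −(2.4 × 10⁻⁴)(-1.1)+(7.6 × 10⁻⁴)(-0.52) = -1.3 × 10⁻⁴ → UNSTABLE
The 206–216 m interval has Δρ < 0: lighter water underlies denser water.

206–216 m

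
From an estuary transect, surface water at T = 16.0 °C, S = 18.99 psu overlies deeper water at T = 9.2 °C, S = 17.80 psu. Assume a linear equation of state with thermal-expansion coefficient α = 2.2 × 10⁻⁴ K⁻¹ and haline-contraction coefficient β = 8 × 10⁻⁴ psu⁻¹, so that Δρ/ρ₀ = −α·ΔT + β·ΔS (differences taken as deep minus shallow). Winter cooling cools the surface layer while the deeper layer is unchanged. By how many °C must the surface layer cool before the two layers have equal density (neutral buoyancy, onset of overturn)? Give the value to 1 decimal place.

2.5 °C

Neutral buoyancy requires Δρ = 0, i.e. −α(T_deep − T_surf′) + β(S_deep − S_surf) = 0.
T_surf′ = T_deep − (β/α)·ΔS = 9.2 − (8 × 10⁻⁴/2.2 × 10⁻⁴)·(-1.19) = 13.527 °C.
Cooling required: 16.0 − (13.527) = 2.473 °C.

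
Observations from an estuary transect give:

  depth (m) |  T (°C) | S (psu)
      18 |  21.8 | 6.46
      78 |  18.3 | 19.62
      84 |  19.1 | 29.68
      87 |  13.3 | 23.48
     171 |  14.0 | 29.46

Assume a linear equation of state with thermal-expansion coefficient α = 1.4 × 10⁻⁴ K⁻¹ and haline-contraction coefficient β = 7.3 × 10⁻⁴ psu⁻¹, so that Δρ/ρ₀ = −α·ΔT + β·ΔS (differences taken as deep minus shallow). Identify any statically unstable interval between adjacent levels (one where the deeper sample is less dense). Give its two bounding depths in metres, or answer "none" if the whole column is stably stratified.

84–87 m

Evaluate Δρ/ρ₀ = −αΔT + βΔS across each adjacent pair:
  18–78 m: −αΔT+βΔS = −(1.4 × 10⁻⁴)(-3.5)+(7.3 × 10⁻⁴)(+13.16) = 0.010 → stable
  78–84 m: −αΔT+βΔS = −(1.4 × 10⁻⁴)(+0.8)+(7.3 × 10⁻⁴)(+10.06) = 7.2 × 10⁻³ → stable
  84–87 m: −αΔT+βΔS = −(1.4 × 10⁻⁴)(-5.8)+(7.3 × 10⁻⁴)(-6.20) = -3.7 × 10⁻³ → UNSTABLE
  87–171 m: −αΔT+βΔS = −(1.4 × 10⁻⁴)(+0.7)+(7.3 × 10⁻⁴)(+5.98) = 4.3 × 10⁻³ → stable
The 84–87 m interval has Δρ < 0: lighter water underlies denser water.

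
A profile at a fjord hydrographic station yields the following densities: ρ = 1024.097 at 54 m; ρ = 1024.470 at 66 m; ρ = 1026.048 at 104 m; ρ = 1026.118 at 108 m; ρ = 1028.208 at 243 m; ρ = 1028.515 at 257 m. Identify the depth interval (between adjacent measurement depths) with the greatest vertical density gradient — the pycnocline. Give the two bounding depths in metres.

66–104 m

Compute the density gradient over each adjacent pair:
  54–66 m: Δρ/Δz = 0.373/12 = 0.031 kg m⁻⁴
  66–104 m: Δρ/Δz = 1.578/38 = 0.042 kg m⁻⁴
  104–108 m: Δρ/Δz = 0.070/4 = 0.018 kg m⁻⁴
  108–243 m: Δρ/Δz = 2.090/135 = 0.015 kg m⁻⁴
  243–257 m: Δρ/Δz = 0.307/14 = 0.022 kg m⁻⁴
The largest gradient is in the 66–104 m interval — the pycnocline.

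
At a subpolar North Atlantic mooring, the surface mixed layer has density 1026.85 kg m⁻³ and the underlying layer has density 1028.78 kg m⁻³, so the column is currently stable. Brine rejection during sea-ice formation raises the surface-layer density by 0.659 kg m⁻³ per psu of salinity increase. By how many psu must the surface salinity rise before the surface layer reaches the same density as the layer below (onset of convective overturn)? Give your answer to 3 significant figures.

2.93 psu

Density deficit of the surface layer: 1028.78 − 1026.85 = 1.93 kg m⁻³.
Required change = 1.93 / 0.659 = 2.93 psu.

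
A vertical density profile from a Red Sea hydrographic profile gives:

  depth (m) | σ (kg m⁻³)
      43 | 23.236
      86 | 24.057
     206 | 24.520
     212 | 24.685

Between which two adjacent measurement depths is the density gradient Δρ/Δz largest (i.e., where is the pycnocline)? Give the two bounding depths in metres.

206–212 m

Compute the density gradient over each adjacent pair:
  43–86 m: Δρ/Δz = 0.821/43 = 0.019 kg m⁻⁴
  86–206 m: Δρ/Δz = 0.463/120 = 3.9 × 10⁻³ kg m⁻⁴
  206–212 m: Δρ/Δz = 0.165/6 = 0.028 kg m⁻⁴
The largest gradient is in the 206–212 m interval — the pycnocline.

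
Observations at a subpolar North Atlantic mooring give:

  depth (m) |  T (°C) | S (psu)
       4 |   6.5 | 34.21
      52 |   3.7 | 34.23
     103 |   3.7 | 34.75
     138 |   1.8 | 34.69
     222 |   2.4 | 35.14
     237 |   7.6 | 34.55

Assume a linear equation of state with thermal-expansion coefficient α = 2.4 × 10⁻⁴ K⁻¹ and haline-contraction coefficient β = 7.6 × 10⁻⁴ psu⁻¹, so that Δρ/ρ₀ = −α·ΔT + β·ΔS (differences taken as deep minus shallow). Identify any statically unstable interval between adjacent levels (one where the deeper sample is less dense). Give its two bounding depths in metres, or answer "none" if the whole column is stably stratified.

222–237 m

Evaluate Δρ/ρ₀ = −αΔT + βΔS across each adjacent pair:
  4–52 m: −αΔT+βΔS = −(2.4 × 10⁻⁴)(-2.8)+(7.6 × 10⁻⁴)(+0.02) = 6.9 × 10⁻⁴ → stable
  52–103 m: −αΔT+βΔS = −(2.4 × 10⁻⁴)(+0.0)+(7.6 × 10⁻⁴)(+0.52) = 4.0 × 10⁻⁴ → stable
  103–138 m: −αΔT+βΔS = −(2.4 × 10⁻⁴)(-1.9)+(7.6 × 10⁻⁴)(-0.06) = 4.1 × 10⁻⁴ → stable
  138–222 m: −αΔT+βΔS = −(2.4 × 10⁻⁴)(+0.6)+(7.6 × 10⁻⁴)(+0.45) = 2.0 × 10⁻⁴ → stable
  222–237 m: −αΔT+βΔS = −(2.4 × 10⁻⁴)(+5.2)+(7.6 × 10⁻⁴)(-0.59) = -1.7 × 10⁻³ → UNSTABLE
The 222–237 m interval has Δρ < 0: lighter water underlies denser water.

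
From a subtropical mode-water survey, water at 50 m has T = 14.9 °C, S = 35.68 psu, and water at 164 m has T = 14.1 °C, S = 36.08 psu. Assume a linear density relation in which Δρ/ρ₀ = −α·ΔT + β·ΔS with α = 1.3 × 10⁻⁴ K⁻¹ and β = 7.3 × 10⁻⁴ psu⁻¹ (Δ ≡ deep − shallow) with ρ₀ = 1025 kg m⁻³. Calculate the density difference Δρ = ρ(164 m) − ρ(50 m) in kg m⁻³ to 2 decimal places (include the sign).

ΔT = -0.8 K, ΔS = +0.40 psu (deep − shallow).
Δρ/ρ₀ = −(1.3 × 10⁻⁴)(-0.8) + (7.3 × 10⁻⁴)(+0.40) = 3.96 × 10⁻⁴.
Δρ = 1025 × (3.96 × 10⁻⁴) = +0.41 kg m⁻³.
Positive Δρ: denser below, stable.

+0.41 kg m⁻³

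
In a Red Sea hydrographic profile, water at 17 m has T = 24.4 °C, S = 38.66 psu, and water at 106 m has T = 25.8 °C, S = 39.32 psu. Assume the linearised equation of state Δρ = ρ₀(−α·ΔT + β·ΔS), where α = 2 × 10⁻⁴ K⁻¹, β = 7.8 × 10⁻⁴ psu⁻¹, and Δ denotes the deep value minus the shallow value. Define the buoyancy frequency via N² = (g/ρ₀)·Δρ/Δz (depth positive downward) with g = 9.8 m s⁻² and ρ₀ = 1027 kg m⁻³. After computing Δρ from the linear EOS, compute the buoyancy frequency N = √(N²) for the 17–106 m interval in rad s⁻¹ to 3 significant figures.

ΔT = +1.4 K, ΔS = +0.66 psu (deep − shallow).
Δρ/ρ₀ = −αΔT + βΔS = -2.80 × 10⁻⁴ + 5.148 × 10⁻⁴ = 2.348 × 10⁻⁴, so Δρ ≈ 0.2411 kg m⁻³.
N² = (g/ρ₀)·Δρ/Δz = g·(Δρ/ρ₀)/Δz = 9.8 × 2.348 × 10⁻⁴ / 89 = 2.5854 × 10⁻⁵ s⁻².
N = √(2.5854 × 10⁻⁵) = 5.0847 × 10⁻³ rad s⁻¹ ≈ 5.08 × 10⁻³ rad s⁻¹.

5.08 × 10⁻³ rad s⁻¹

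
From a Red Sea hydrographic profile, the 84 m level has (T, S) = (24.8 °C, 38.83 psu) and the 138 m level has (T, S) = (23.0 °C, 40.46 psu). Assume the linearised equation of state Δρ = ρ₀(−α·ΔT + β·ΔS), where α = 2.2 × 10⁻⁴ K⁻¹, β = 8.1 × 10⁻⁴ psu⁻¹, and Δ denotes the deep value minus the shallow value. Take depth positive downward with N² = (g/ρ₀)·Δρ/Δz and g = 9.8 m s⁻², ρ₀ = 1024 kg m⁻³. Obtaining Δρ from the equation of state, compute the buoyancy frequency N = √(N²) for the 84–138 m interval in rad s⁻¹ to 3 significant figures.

0.0176 rad s⁻¹

ΔT = -1.8 K, ΔS = +1.63 psu (deep − shallow).
Δρ/ρ₀ = −αΔT + βΔS = 3.96 × 10⁻⁴ + 1.3203 × 10⁻³ = 1.7163 × 10⁻³, so Δρ ≈ 1.757 kg m⁻³.
N² = (g/ρ₀)·Δρ/Δz = g·(Δρ/ρ₀)/Δz = 9.8 × 1.7163 × 10⁻³ / 54 = 3.1148 × 10⁻⁴ s⁻².
N = √(3.1148 × 10⁻⁴) = 0.017649 rad s⁻¹ ≈ 0.0176 rad s⁻¹.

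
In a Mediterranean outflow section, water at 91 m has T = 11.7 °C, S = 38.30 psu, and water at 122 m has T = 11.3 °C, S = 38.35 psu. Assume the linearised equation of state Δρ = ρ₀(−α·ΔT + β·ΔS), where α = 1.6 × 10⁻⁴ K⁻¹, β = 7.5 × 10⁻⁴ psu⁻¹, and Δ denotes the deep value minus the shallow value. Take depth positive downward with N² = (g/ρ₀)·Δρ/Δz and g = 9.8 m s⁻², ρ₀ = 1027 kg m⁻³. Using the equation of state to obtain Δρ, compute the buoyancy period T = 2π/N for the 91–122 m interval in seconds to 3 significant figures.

ΔT = -0.4 K, ΔS = +0.05 psu (deep − shallow).
Δρ/ρ₀ = −αΔT + βΔS = 6.40 × 10⁻⁵ + 3.75 × 10⁻⁵ = 1.015 × 10⁻⁴, so Δρ ≈ 0.1042 kg m⁻³.
N² = (g/ρ₀)·Δρ/Δz = g·(Δρ/ρ₀)/Δz = 9.8 × 1.015 × 10⁻⁴ / 31 = 3.2087 × 10⁻⁵ s⁻².
N = √(3.2087 × 10⁻⁵) = 5.6645 × 10⁻³ rad s⁻¹ → T = 2π/N = 1.1092 × 10³ s ≈ 1.11 × 10³ s.

1.11 × 10³ s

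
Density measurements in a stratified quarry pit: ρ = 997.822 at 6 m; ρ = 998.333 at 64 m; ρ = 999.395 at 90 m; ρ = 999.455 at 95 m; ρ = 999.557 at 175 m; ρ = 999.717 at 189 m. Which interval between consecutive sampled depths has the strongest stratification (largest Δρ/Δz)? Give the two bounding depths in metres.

Compute the density gradient over each adjacent pair:
  6–64 m: Δρ/Δz = 0.511/58 = 8.8 × 10⁻³ kg m⁻⁴
  64–90 m: Δρ/Δz = 1.062/26 = 0.041 kg m⁻⁴
  90–95 m: Δρ/Δz = 0.060/5 = 0.012 kg m⁻⁴
  95–175 m: Δρ/Δz = 0.102/80 = 1.3 × 10⁻³ kg m⁻⁴
  175–189 m: Δρ/Δz = 0.160/14 = 0.011 kg m⁻⁴
The largest gradient is in the 64–90 m interval — the pycnocline.

64–90 m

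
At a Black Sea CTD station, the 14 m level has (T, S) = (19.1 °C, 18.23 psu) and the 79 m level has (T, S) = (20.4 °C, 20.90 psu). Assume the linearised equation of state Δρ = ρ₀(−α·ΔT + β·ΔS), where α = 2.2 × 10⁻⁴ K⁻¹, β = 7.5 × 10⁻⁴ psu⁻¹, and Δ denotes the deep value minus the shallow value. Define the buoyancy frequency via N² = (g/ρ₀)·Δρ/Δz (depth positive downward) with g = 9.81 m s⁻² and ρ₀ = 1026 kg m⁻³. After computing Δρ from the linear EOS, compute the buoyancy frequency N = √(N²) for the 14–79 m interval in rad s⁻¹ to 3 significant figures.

ΔT = +1.3 K, ΔS = +2.67 psu (deep − shallow).
Δρ/ρ₀ = −αΔT + βΔS = -2.86 × 10⁻⁴ + 2.0025 × 10⁻³ = 1.7165 × 10⁻³, so Δρ ≈ 1.761 kg m⁻³.
N² = (g/ρ₀)·Δρ/Δz = g·(Δρ/ρ₀)/Δz = 9.81 × 1.7165 × 10⁻³ / 65 = 2.5906 × 10⁻⁴ s⁻².
N = √(2.5906 × 10⁻⁴) = 0.016095 rad s⁻¹ ≈ 0.0161 rad s⁻¹.

0.0161 rad s⁻¹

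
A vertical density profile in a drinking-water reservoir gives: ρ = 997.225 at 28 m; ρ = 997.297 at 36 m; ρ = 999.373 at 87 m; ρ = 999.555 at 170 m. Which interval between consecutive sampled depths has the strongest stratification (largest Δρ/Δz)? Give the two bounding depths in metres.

Compute the density gradient over each adjacent pair:
  28–36 m: Δρ/Δz = 0.072/8 = 9.0 × 10⁻³ kg m⁻⁴
  36–87 m: Δρ/Δz = 2.076/51 = 0.041 kg m⁻⁴
  87–170 m: Δρ/Δz = 0.182/83 = 2.2 × 10⁻³ kg m⁻⁴
The largest gradient is in the 36–87 m interval — the pycnocline.

36–87 m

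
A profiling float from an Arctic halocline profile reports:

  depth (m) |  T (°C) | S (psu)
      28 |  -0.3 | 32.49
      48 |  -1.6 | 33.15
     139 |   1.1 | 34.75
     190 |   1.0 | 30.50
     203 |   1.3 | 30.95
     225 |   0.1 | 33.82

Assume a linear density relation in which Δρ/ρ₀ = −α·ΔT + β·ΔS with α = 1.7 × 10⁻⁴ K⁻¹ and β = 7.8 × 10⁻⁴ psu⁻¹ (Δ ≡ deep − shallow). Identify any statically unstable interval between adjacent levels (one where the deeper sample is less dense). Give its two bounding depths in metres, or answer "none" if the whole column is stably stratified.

139–190 m

Evaluate Δρ/ρ₀ = −αΔT + βΔS across each adjacent pair:
  28–48 m: −αΔT+βΔS = −(1.7 × 10⁻⁴)(-1.3)+(7.8 × 10⁻⁴)(+0.66) = 7.4 × 10⁻⁴ → stable
  48–139 m: −αΔT+βΔS = −(1.7 × 10⁻⁴)(+2.7)+(7.8 × 10⁻⁴)(+1.60) = 7.9 × 10⁻⁴ → stable
  139–190 m: −αΔT+βΔS = −(1.7 × 10⁻⁴)(-0.1)+(7.8 × 10⁻⁴)(-4.25) = -3.3 × 10⁻³ → UNSTABLE
  190–203 m: −αΔT+βΔS = −(1.7 × 10⁻⁴)(+0.3)+(7.8 × 10⁻⁴)(+0.45) = 3.0 × 10⁻⁴ → stable
  203–225 m: −αΔT+βΔS = −(1.7 × 10⁻⁴)(-1.2)+(7.8 × 10⁻⁴)(+2.87) = 2.4 × 10⁻³ → stable
The 139–190 m interval has Δρ < 0: lighter water underlies denser water.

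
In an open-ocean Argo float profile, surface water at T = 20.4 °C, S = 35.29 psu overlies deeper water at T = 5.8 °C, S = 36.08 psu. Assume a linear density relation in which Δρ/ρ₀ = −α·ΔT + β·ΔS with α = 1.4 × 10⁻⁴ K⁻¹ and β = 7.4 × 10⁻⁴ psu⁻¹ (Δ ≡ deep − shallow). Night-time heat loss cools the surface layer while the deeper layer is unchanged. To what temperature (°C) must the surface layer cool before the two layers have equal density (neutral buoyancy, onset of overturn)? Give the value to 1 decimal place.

1.6 °C

Neutral buoyancy requires Δρ = 0, i.e. −α(T_deep − T_surf′) + β(S_deep − S_surf) = 0.
T_surf′ = T_deep − (β/α)·ΔS = 5.8 − (7.4 × 10⁻⁴/1.4 × 10⁻⁴)·(+0.79) = 1.624 °C.
Cooling required: 20.4 − (1.624) = 18.776 °C.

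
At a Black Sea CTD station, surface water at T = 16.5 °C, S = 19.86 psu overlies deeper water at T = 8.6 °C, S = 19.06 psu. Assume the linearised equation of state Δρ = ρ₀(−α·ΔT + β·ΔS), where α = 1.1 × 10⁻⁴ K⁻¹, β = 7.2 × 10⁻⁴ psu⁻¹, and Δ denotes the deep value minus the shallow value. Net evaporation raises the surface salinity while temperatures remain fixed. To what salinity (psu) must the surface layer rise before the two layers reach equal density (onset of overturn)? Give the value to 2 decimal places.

Neutral buoyancy requires −α(T_deep − T_surf) + β(S_deep − S_surf′) = 0.
S_surf′ = S_deep − (α/β)·ΔT = 19.06 − (1.1 × 10⁻⁴/7.2 × 10⁻⁴)·(-7.9) = 20.2669 psu.
Increase required: 20.2669 − 19.86 = 0.4069 psu.

20.27 psu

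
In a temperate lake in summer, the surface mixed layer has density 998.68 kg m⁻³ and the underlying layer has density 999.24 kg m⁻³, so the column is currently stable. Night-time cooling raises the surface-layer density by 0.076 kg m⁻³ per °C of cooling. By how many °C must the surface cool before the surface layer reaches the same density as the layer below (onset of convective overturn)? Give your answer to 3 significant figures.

Density deficit of the surface layer: 999.24 − 998.68 = 0.56 kg m⁻³.
Required change = 0.56 / 0.076 = 7.37 °C.

7.37 °C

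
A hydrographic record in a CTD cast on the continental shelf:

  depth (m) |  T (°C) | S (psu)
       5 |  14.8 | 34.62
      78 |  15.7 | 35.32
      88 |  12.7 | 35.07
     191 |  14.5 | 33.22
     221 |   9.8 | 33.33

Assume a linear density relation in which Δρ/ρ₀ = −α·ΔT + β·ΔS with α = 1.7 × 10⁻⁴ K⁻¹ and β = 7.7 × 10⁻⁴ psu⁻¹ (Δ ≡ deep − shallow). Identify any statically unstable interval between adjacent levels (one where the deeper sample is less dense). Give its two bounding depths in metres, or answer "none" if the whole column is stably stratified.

88–191 m

Evaluate Δρ/ρ₀ = −αΔT + βΔS across each adjacent pair:
  5–78 m: −αΔT+βΔS = −(1.7 × 10⁻⁴)(+0.9)+(7.7 × 10⁻⁴)(+0.70) = 3.9 × 10⁻⁴ → stable
  78–88 m: −αΔT+βΔS = −(1.7 × 10⁻⁴)(-3.0)+(7.7 × 10⁻⁴)(-0.25) = 3.2 × 10⁻⁴ → stable
  88–191 m: −αΔT+βΔS = −(1.7 × 10⁻⁴)(+1.8)+(7.7 × 10⁻⁴)(-1.85) = -1.7 × 10⁻³ → UNSTABLE
  191–221 m: −αΔT+βΔS = −(1.7 × 10⁻⁴)(-4.7)+(7.7 × 10⁻⁴)(+0.11) = 8.8 × 10⁻⁴ → stable
The 88–191 m interval has Δρ < 0: lighter water underlies denser water.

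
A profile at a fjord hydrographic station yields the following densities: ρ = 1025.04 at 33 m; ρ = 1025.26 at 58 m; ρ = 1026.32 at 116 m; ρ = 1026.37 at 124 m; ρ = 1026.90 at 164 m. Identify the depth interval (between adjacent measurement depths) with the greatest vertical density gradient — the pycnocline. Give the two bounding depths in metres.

Compute the density gradient over each adjacent pair:
  33–58 m: Δρ/Δz = 0.22/25 = 8.8 × 10⁻³ kg m⁻⁴
  58–116 m: Δρ/Δz = 1.06/58 = 0.018 kg m⁻⁴
  116–124 m: Δρ/Δz = 0.05/8 = 6.3 × 10⁻³ kg m⁻⁴
  124–164 m: Δρ/Δz = 0.53/40 = 0.013 kg m⁻⁴
The largest gradient is in the 58–116 m interval — the pycnocline.

58–116 m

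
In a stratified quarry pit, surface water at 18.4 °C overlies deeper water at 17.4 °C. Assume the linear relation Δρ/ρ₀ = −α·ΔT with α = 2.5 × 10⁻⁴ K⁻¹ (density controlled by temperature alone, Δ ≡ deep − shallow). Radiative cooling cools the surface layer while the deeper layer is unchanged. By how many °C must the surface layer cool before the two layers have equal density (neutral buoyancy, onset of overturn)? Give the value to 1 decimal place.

With temperature the only control, equal density requires T_surf′ = T_deep.
T_surf′ = 17.4 °C.
Cooling required: 18.4 − 17.4 = 1.0 °C.

1.0 °C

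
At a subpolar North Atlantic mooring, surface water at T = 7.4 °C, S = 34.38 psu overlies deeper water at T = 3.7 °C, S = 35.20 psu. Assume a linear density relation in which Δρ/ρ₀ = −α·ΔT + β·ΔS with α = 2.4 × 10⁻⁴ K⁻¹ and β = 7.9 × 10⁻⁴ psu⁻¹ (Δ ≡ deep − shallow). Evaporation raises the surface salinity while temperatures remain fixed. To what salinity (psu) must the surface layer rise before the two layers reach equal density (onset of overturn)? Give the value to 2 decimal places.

36.32 psu

Neutral buoyancy requires −α(T_deep − T_surf) + β(S_deep − S_surf′) = 0.
S_surf′ = S_deep − (α/β)·ΔT = 35.20 − (2.4 × 10⁻⁴/7.9 × 10⁻⁴)·(-3.7) = 36.3241 psu.
Increase required: 36.3241 − 34.38 = 1.9441 psu.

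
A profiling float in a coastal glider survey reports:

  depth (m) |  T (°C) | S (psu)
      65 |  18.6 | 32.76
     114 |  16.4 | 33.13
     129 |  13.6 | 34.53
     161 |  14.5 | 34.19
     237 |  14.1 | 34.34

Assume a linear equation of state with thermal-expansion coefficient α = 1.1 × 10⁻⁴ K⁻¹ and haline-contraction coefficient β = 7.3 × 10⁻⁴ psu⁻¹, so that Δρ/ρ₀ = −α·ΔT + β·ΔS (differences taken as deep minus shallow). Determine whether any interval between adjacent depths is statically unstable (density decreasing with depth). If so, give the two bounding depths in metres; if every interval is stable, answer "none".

Evaluate Δρ/ρ₀ = −αΔT + βΔS across each adjacent pair:
  65–114 m: −αΔT+βΔS = −(1.1 × 10⁻⁴)(-2.2)+(7.3 × 10⁻⁴)(+0.37) = 5.1 × 10⁻⁴ → stable
  114–129 m: −αΔT+βΔS = −(1.1 × 10⁻⁴)(-2.8)+(7.3 × 10⁻⁴)(+1.40) = 1.3 × 10⁻³ → stable
  129–161 m: −αΔT+βΔS = −(1.1 × 10⁻⁴)(+0.9)+(7.3 × 10⁻⁴)(-0.34) = -3.5 × 10⁻⁴ → UNSTABLE
  161–237 m: −αΔT+βΔS = −(1.1 × 10⁻⁴)(-0.4)+(7.3 × 10⁻⁴)(+0.15) = 1.5 × 10⁻⁴ → stable
The 129–161 m interval has Δρ < 0: lighter water underlies denser water.

129–161 m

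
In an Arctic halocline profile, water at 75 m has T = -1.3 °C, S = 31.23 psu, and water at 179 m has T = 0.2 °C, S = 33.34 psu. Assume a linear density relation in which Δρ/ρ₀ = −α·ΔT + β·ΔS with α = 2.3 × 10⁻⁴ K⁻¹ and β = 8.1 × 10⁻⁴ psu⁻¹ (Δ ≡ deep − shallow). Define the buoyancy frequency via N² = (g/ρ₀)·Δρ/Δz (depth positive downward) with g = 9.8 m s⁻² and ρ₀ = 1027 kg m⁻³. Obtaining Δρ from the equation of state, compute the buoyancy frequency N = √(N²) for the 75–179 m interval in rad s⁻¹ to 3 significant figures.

0.0113 rad s⁻¹

ΔT = +1.5 K, ΔS = +2.11 psu (deep − shallow).
Δρ/ρ₀ = −αΔT + βΔS = -3.45 × 10⁻⁴ + 1.7091 × 10⁻³ = 1.3641 × 10⁻³, so Δρ ≈ 1.401 kg m⁻³.
N² = (g/ρ₀)·Δρ/Δz = g·(Δρ/ρ₀)/Δz = 9.8 × 1.3641 × 10⁻³ / 104 = 1.2854 × 10⁻⁴ s⁻².
N = √(1.2854 × 10⁻⁴) = 0.011338 rad s⁻¹ ≈ 0.0113 rad s⁻¹.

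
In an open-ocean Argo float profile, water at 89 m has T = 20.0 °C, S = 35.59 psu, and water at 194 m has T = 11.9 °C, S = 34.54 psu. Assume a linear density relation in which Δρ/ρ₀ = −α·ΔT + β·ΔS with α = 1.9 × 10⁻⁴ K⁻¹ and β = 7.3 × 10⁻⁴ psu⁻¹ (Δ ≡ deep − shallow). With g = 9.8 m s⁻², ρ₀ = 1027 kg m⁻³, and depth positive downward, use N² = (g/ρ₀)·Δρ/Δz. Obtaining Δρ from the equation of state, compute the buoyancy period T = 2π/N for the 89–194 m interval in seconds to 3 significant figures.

740 s

ΔT = -8.1 K, ΔS = -1.05 psu (deep − shallow).
Δρ/ρ₀ = −αΔT + βΔS = 1.539 × 10⁻³ − 7.665 × 10⁻⁴ = 7.725 × 10⁻⁴, so Δρ ≈ 0.7934 kg m⁻³.
N² = (g/ρ₀)·Δρ/Δz = g·(Δρ/ρ₀)/Δz = 9.8 × 7.725 × 10⁻⁴ / 105 = 7.2100 × 10⁻⁵ s⁻².
N = √(7.2100 × 10⁻⁵) = 8.4912 × 10⁻³ rad s⁻¹ → T = 2π/N = 739.96 s ≈ 740 s.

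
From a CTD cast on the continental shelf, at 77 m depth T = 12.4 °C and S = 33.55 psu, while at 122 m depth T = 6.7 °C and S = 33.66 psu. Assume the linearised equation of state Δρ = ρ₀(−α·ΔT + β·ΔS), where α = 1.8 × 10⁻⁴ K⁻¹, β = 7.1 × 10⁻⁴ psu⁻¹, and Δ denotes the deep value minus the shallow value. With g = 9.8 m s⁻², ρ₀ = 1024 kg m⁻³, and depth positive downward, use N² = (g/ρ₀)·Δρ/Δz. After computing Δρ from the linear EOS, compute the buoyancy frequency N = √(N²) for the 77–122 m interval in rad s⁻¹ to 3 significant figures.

0.0155 rad s⁻¹

ΔT = -5.7 K, ΔS = +0.11 psu (deep − shallow).
Δρ/ρ₀ = −αΔT + βΔS = 1.026 × 10⁻³ + 7.81 × 10⁻⁵ = 1.1041 × 10⁻³, so Δρ ≈ 1.131 kg m⁻³.
N² = (g/ρ₀)·Δρ/Δz = g·(Δρ/ρ₀)/Δz = 9.8 × 1.1041 × 10⁻³ / 45 = 2.4045 × 10⁻⁴ s⁻².
N = √(2.4045 × 10⁻⁴) = 0.015506 rad s⁻¹ ≈ 0.0155 rad s⁻¹.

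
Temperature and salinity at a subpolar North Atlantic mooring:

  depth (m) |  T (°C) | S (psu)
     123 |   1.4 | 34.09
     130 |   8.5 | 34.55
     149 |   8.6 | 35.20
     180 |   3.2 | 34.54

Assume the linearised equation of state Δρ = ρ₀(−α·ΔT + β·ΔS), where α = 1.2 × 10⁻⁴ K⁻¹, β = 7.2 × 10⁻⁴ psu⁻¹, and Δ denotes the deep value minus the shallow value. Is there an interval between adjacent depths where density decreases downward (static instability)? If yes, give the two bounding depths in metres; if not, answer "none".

123–130 m

Evaluate Δρ/ρ₀ = −αΔT + βΔS across each adjacent pair:
  123–130 m: −αΔT+βΔS = −(1.2 × 10⁻⁴)(+7.1)+(7.2 × 10⁻⁴)(+0.46) = -5.2 × 10⁻⁴ → UNSTABLE
  130–149 m: −αΔT+βΔS = −(1.2 × 10⁻⁴)(+0.1)+(7.2 × 10⁻⁴)(+0.65) = 4.6 × 10⁻⁴ → stable
  149–180 m: −αΔT+βΔS = −(1.2 × 10⁻⁴)(-5.4)+(7.2 × 10⁻⁴)(-0.66) = 1.7 × 10⁻⁴ → stable
The 123–130 m interval has Δρ < 0: lighter water underlies denser water.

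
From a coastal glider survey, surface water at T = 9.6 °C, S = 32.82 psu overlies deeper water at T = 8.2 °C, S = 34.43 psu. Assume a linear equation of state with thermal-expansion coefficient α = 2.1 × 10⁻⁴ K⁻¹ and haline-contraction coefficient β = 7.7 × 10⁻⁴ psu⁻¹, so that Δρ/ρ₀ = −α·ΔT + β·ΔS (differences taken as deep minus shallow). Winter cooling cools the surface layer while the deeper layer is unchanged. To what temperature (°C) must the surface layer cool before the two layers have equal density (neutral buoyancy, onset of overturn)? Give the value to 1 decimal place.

2.3 °C

Neutral buoyancy requires Δρ = 0, i.e. −α(T_deep − T_surf′) + β(S_deep − S_surf) = 0.
T_surf′ = T_deep − (β/α)·ΔS = 8.2 − (7.7 × 10⁻⁴/2.1 × 10⁻⁴)·(+1.61) = 2.297 °C.
Cooling required: 9.6 − (2.297) = 7.303 °C.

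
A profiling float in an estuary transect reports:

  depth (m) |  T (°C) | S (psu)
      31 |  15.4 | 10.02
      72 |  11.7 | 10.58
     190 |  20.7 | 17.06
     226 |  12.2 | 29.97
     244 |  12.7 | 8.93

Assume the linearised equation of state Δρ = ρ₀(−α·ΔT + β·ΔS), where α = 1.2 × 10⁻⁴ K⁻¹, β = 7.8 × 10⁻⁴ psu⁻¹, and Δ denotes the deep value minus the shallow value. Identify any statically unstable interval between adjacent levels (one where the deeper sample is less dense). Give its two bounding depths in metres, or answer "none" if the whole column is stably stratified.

226–244 m

Evaluate Δρ/ρ₀ = −αΔT + βΔS across each adjacent pair:
  31–72 m: −αΔT+βΔS = −(1.2 × 10⁻⁴)(-3.7)+(7.8 × 10⁻⁴)(+0.56) = 8.8 × 10⁻⁴ → stable
  72–190 m: −αΔT+βΔS = −(1.2 × 10⁻⁴)(+9.0)+(7.8 × 10⁻⁴)(+6.48) = 4.0 × 10⁻³ → stable
  190–226 m: −αΔT+βΔS = −(1.2 × 10⁻⁴)(-8.5)+(7.8 × 10⁻⁴)(+12.91) = 0.011 → stable
  226–244 m: −αΔT+βΔS = −(1.2 × 10⁻⁴)(+0.5)+(7.8 × 10⁻⁴)(-21.04) = -0.016 → UNSTABLE
The 226–244 m interval has Δρ < 0: lighter water underlies denser water.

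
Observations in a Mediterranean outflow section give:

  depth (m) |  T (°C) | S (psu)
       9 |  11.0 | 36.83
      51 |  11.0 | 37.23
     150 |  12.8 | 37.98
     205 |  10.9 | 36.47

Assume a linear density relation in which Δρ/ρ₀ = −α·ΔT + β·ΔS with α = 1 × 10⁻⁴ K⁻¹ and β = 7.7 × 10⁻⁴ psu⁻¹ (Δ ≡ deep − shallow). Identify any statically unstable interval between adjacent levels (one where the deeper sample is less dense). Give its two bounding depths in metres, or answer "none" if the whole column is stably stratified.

150–205 m

Evaluate Δρ/ρ₀ = −αΔT + βΔS across each adjacent pair:
  9–51 m: −αΔT+βΔS = −(1 × 10⁻⁴)(+0.0)+(7.7 × 10⁻⁴)(+0.40) = 3.1 × 10⁻⁴ → stable
  51–150 m: −αΔT+βΔS = −(1 × 10⁻⁴)(+1.8)+(7.7 × 10⁻⁴)(+0.75) = 4.0 × 10⁻⁴ → stable
  150–205 m: −αΔT+βΔS = −(1 × 10⁻⁴)(-1.9)+(7.7 × 10⁻⁴)(-1.51) = -9.7 × 10⁻⁴ → UNSTABLE
The 150–205 m interval has Δρ < 0: lighter water underlies denser water.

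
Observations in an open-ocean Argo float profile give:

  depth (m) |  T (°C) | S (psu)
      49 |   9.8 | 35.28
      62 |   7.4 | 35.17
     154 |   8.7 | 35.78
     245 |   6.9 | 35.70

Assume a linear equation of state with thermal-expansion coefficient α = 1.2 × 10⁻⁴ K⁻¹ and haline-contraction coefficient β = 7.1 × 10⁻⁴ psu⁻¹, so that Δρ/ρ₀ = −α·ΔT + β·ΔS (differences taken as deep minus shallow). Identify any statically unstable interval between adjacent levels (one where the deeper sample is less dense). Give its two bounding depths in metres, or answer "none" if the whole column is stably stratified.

Evaluate Δρ/ρ₀ = −αΔT + βΔS across each adjacent pair:
  49–62 m: −αΔT+βΔS = −(1.2 × 10⁻⁴)(-2.4)+(7.1 × 10⁻⁴)(-0.11) = 2.1 × 10⁻⁴ → stable
  62–154 m: −αΔT+βΔS = −(1.2 × 10⁻⁴)(+1.3)+(7.1 × 10⁻⁴)(+0.61) = 2.8 × 10⁻⁴ → stable
  154–245 m: −αΔT+βΔS = −(1.2 × 10⁻⁴)(-1.8)+(7.1 × 10⁻⁴)(-0.08) = 1.6 × 10⁻⁴ → stable
Every interval has Δρ > 0: the column is stably stratified throughout.

none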